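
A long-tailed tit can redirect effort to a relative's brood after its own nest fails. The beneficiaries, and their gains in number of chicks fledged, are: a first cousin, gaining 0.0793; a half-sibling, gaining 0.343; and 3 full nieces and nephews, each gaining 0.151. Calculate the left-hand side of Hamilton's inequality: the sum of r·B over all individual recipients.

0.2089125

r to a first cousin = 0.125 (first cousins share one grandparent pair — two paths of length 4: r = 2·(1/2)^4 = 1/8).
r to a half-sibling = 0.25 (half-sibs share one parent — one path of length 2: r = (1/2)^2 = 1/4).
r to a full niece or nephew = 0.25 (full aunt/uncle↔niece/nephew: two paths of length 3 through the shared grandparent pair: r = 2·(1/2)^3 = 1/4).
Summing one r·B term per recipient: 1·0.125·0.0793 + 1·0.25·0.343 + 3·0.25·0.151 = 0.2089125.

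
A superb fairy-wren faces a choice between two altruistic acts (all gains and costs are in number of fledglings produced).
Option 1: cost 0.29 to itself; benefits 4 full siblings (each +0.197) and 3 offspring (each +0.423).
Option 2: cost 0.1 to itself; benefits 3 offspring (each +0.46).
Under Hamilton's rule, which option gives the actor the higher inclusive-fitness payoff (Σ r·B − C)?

Option 1

Option 1: r to a full sibling = 0.5.
Option 1: r to an offspring = 0.5.
Option 1: Σ r·B − C = (4·0.5·0.197 + 3·0.5·0.423) − 0.29 = 0.7385.
Option 2: r to an offspring = 0.5.
Option 2: Σ r·B − C = (3·0.5·0.46) − 0.1 = 0.59.
Option 1 has the higher net inclusive-fitness payoff.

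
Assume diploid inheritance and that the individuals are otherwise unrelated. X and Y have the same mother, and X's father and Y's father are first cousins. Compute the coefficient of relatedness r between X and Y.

0.28125

With two independent routes of shared ancestry, r is the sum of the two contributions.
X and Y are related in two ways: half-sibs through their shared mother (r = 1/4) and second cousins through their fathers (r = 1/32).
r = 1/4 + 1/32 = 9/32 = 0.28125.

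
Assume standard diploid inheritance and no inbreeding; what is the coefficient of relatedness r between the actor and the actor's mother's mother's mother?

0.125

Each parent–offspring link contributes a factor of 1/2, and independent paths through distinct common ancestors add.
Three parent–offspring links: r = (1/2)^3 = 1/8.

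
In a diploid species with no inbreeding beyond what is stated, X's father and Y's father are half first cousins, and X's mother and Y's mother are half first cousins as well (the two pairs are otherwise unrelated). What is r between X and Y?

Relatedness sums over independent paths through distinct common ancestors.
X and Y are related in two ways: half second cousins through their fathers (r = 1/64) and half second cousins through their mothers (r = 1/64).
r = 1/64 + 1/64 = 1/32 = 0.03125.

0.03125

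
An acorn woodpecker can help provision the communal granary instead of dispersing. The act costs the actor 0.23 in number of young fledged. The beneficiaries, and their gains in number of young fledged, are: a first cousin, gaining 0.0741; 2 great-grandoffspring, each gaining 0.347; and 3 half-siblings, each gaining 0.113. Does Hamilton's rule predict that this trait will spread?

Hamilton's rule: the trait is favored when the sum of r·B over every recipient exceeds the actor's cost C.
r to a first cousin = 0.125 (first cousins share one grandparent pair — two paths of length 4: r = 2·(1/2)^4 = 1/8).
r to a great-grandoffspring = 1/8 (three parent–offspring links: r = (1/2)^3 = 1/8).
r to a half-sibling = 0.25 (half-sibs share one parent — one path of length 2: r = (1/2)^2 = 1/4).
Summing one r·B term per recipient: 1·0.125·0.0741 + 2·0.125·0.347 + 3·0.25·0.113 = 0.1807625.
0.1807625 < 0.23: the indirect benefit is less than the cost.

No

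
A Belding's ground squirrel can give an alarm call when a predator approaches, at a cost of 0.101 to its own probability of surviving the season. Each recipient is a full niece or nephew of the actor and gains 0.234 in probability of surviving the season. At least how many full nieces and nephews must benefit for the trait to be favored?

2

r to a full niece or nephew = 1/4 (full aunt/uncle↔niece/nephew: two paths of length 3 through the shared grandparent pair: r = 2·(1/2)^3 = 1/4).
Hamilton's rule: n·r·B > C  ⇒  n > C/(r·B) = 0.101/(0.25·0.234) = 1.726.
The smallest integer exceeding 1.726 is 2.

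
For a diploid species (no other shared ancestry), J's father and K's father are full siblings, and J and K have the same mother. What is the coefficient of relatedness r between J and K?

Relatedness sums over independent paths through distinct common ancestors.
J and K are related in two ways: first cousins through their fathers (r = 1/8) and half-sibs through their shared mother (r = 1/4).
r = 1/8 + 1/4 = 0.375.

0.375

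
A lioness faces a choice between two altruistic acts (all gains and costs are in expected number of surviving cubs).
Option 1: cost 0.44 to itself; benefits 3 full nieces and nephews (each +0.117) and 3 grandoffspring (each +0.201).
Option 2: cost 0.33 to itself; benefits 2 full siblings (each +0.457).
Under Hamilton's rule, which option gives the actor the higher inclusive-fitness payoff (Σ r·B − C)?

Option 2

Option 1: r to a full niece or nephew = 0.25.
Option 1: r to a grandoffspring = 0.25.
Option 1: Σ r·B − C = (3·0.25·0.117 + 3·0.25·0.201) − 0.44 = -0.2015.
Option 2: r to a full sibling = 0.5.
Option 2: Σ r·B − C = (2·0.5·0.457) − 0.33 = 0.127.
Option 2 has the higher net inclusive-fitness payoff.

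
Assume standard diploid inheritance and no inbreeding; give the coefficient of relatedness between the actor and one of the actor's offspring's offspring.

Each parent–offspring link contributes a factor of 1/2, and independent paths through distinct common ancestors add.
Two parent–offspring links: r = (1/2)^2 = 1/4.

0.25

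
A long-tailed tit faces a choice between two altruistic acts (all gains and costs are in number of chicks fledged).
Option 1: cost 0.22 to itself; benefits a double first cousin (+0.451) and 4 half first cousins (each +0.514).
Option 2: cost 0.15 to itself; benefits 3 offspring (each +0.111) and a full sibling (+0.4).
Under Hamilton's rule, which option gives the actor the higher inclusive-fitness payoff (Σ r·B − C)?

Option 1: r to a double first cousin = 0.25.
Option 1: r to a half first cousin = 0.0625.
Option 1: Σ r·B − C = (1·0.25·0.451 + 4·0.0625·0.514) − 0.22 = 0.02125.
Option 2: r to an offspring = 0.5.
Option 2: r to a full sibling = 0.5.
Option 2: Σ r·B − C = (3·0.5·0.111 + 1·0.5·0.4) − 0.15 = 0.2165.
Option 2 has the higher net inclusive-fitness payoff.

Option 2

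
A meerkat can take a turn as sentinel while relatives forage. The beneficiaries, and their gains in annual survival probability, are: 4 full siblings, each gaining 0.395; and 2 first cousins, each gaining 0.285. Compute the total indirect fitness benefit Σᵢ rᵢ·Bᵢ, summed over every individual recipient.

r to a full sibling = 1/2 (full sibs share both parents — two paths of length 2: r = 2·(1/2)^2 = 1/2).
r to a first cousin = 0.125 (first cousins share one grandparent pair — two paths of length 4: r = 2·(1/2)^4 = 1/8).
Summing one r·B term per recipient: 4·0.5·0.395 + 2·0.125·0.285 = 0.86125.

0.86125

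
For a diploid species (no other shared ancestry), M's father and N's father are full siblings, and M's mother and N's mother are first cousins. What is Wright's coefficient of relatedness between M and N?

0.15625

With two independent routes of shared ancestry, r is the sum of the two contributions.
M and N are related in two ways: first cousins through their fathers (r = 1/8) and second cousins through their mothers (r = 1/32).
r = 1/8 + 1/32 = 0.15625.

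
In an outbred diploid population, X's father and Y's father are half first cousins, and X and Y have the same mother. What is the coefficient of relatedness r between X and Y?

Independent pedigree routes through distinct common ancestors add.
X and Y are related in two ways: half second cousins through their fathers (r = 1/64) and half-sibs through their shared mother (r = 1/4).
r = 1/64 + 1/4 = 0.265625.

0.265625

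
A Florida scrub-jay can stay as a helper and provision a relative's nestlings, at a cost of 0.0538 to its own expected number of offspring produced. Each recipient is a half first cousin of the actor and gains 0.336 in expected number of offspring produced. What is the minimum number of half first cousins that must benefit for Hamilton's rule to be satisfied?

r to a half first cousin = 0.0625 (half first cousins share one grandparent — one path of length 4: r = (1/2)^4 = 1/16).
Hamilton's rule: n·r·B > C  ⇒  n > C/(r·B) = 0.0538/(0.0625·0.336) = 2.562.
The smallest integer exceeding 2.562 is 3.

3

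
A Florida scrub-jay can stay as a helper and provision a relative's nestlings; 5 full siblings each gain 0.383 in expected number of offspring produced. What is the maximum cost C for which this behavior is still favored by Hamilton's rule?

0.9575

r to a full sibling = 0.5 (full sibs share both parents — two paths of length 2: r = 2·(1/2)^2 = 1/2).
Hamilton's rule: n·r·B > C, so the trait is favored while C < n·r·B = 5·0.5·0.383 = 0.9575.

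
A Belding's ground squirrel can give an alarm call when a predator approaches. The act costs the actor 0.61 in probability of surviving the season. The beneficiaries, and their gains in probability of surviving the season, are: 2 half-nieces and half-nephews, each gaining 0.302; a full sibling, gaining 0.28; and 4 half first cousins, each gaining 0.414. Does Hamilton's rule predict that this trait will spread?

No

Hamilton's rule: the trait is favored when the sum of r·B over every recipient exceeds the actor's cost C.
r to a half-niece or half-nephew = 0.125 (half-aunt/uncle↔niece/nephew: one path of length 3: r = (1/2)^3 = 1/8).
r to a full sibling = 1/2 (full sibs share both parents — two paths of length 2: r = 2·(1/2)^2 = 1/2).
r to a half first cousin = 0.0625 (half first cousins share one grandparent — one path of length 4: r = (1/2)^4 = 1/16).
Summing one r·B term per recipient: 2·0.125·0.302 + 1·0.5·0.28 + 4·0.0625·0.414 = 0.319.
0.319 < 0.61: the indirect benefit is less than the cost.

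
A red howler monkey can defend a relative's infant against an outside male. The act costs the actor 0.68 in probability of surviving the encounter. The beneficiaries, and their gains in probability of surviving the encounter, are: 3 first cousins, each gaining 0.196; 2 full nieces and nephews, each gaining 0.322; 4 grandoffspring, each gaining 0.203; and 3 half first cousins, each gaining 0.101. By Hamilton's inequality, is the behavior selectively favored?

No

Hamilton's rule: the trait is favored when the sum of r·B over every recipient exceeds the actor's cost C.
r to a first cousin = 0.125 (first cousins share one grandparent pair — two paths of length 4: r = 2·(1/2)^4 = 1/8).
r to a full niece or nephew = 0.25 (full aunt/uncle↔niece/nephew: two paths of length 3 through the shared grandparent pair: r = 2·(1/2)^3 = 1/4).
r to a grandoffspring = 1/4 (two parent–offspring links: r = (1/2)^2 = 1/4).
r to a half first cousin = 1/16 (half first cousins share one grandparent — one path of length 4: r = (1/2)^4 = 1/16).
Summing one r·B term per recipient: 3·0.125·0.196 + 2·0.25·0.322 + 4·0.25·0.203 + 3·0.0625·0.101 = 0.4564375.
0.4564375 < 0.68: the indirect benefit is less than the cost.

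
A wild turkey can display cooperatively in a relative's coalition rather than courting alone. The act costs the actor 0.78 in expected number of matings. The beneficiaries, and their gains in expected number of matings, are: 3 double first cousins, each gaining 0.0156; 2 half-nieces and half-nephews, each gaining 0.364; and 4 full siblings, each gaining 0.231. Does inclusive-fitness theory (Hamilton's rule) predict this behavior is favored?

Hamilton's rule: the trait is favored when the sum of r·B over every recipient exceeds the actor's cost C.
r to a double first cousin = 1/4 (double first cousins share both grandparent pairs — four paths of length 4: r = 4·(1/2)^4 = 1/4).
r to a half-niece or half-nephew = 0.125 (half-aunt/uncle↔niece/nephew: one path of length 3: r = (1/2)^3 = 1/8).
r to a full sibling = 0.5 (full sibs share both parents — two paths of length 2: r = 2·(1/2)^2 = 1/2).
Summing one r·B term per recipient: 3·0.25·0.0156 + 2·0.125·0.364 + 4·0.5·0.231 = 0.5647.
0.5647 < 0.78: the indirect benefit is less than the cost.

No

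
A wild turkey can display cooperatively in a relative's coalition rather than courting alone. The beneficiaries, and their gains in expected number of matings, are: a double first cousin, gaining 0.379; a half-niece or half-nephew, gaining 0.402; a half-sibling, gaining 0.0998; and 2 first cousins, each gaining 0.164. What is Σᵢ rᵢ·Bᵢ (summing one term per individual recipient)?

r to a double first cousin = 0.25 (double first cousins share both grandparent pairs — four paths of length 4: r = 4·(1/2)^4 = 1/4).
r to a half-niece or half-nephew = 1/8 (half-aunt/uncle↔niece/nephew: one path of length 3: r = (1/2)^3 = 1/8).
r to a half-sibling = 1/4 (half-sibs share one parent — one path of length 2: r = (1/2)^2 = 1/4).
r to a first cousin = 0.125 (first cousins share one grandparent pair — two paths of length 4: r = 2·(1/2)^4 = 1/8).
Summing one r·B term per recipient: 1·0.25·0.379 + 1·0.125·0.402 + 1·0.25·0.0998 + 2·0.125·0.164 = 0.21095.

0.21095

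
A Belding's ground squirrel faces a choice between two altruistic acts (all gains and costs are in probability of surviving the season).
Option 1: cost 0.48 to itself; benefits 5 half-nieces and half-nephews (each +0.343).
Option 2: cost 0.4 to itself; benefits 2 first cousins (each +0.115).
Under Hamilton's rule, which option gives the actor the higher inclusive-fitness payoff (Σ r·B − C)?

Option 1: r to a half-niece or half-nephew = 0.125.
Option 1: Σ r·B − C = (5·0.125·0.343) − 0.48 = -0.265625.
Option 2: r to a first cousin = 0.125.
Option 2: Σ r·B − C = (2·0.125·0.115) − 0.4 = -0.37125.
Option 1 has the higher net inclusive-fitness payoff.

Option 1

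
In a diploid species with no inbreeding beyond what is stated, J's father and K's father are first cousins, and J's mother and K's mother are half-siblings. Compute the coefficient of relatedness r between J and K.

0.09375

With two independent routes of shared ancestry, r is the sum of the two contributions.
J and K are related in two ways: second cousins through their fathers (r = 1/32) and half first cousins through their mothers (r = 1/16).
r = 1/32 + 1/16 = 3/32 = 0.09375.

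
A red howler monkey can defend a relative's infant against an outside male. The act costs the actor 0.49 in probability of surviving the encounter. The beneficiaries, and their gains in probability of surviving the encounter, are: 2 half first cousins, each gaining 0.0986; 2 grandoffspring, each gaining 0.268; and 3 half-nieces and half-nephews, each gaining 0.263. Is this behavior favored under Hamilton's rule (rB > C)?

No

Hamilton's rule: the trait is favored when the sum of r·B over every recipient exceeds the actor's cost C.
r to a half first cousin = 1/16 (half first cousins share one grandparent — one path of length 4: r = (1/2)^4 = 1/16).
r to a grandoffspring = 1/4 (two parent–offspring links: r = (1/2)^2 = 1/4).
r to a half-niece or half-nephew = 0.125 (half-aunt/uncle↔niece/nephew: one path of length 3: r = (1/2)^3 = 1/8).
Summing one r·B term per recipient: 2·0.0625·0.0986 + 2·0.25·0.268 + 3·0.125·0.263 = 0.24495.
0.24495 < 0.49: the indirect benefit is less than the cost.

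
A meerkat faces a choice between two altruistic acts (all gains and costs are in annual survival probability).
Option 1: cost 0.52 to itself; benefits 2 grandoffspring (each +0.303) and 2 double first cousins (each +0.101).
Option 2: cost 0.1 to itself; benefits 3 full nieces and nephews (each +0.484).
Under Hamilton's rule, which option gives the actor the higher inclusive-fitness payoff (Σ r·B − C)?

Option 2

Option 1: r to a grandoffspring = 0.25.
Option 1: r to a double first cousin = 0.25.
Option 1: Σ r·B − C = (2·0.25·0.303 + 2·0.25·0.101) − 0.52 = -0.318.
Option 2: r to a full niece or nephew = 0.25.
Option 2: Σ r·B − C = (3·0.25·0.484) − 0.1 = 0.263.
Option 2 has the higher net inclusive-fitness payoff.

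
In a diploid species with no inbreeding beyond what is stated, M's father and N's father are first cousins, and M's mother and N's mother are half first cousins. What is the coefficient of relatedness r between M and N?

0.046875

Independent pedigree routes through distinct common ancestors add.
M and N are related in two ways: second cousins through their fathers (r = 1/32) and half second cousins through their mothers (r = 1/64).
r = 1/32 + 1/64 = 0.046875.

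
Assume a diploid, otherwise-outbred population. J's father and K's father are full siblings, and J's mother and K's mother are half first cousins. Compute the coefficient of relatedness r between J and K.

0.140625

Relatedness sums over independent paths through distinct common ancestors.
J and K are related in two ways: first cousins through their fathers (r = 1/8) and half second cousins through their mothers (r = 1/64).
r = 1/8 + 1/64 = 9/64 = 0.140625.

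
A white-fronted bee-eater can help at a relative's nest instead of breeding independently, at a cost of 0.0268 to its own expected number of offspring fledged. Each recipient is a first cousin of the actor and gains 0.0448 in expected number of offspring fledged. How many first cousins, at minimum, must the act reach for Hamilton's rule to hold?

5

r to a first cousin = 0.125 (first cousins share one grandparent pair — two paths of length 4: r = 2·(1/2)^4 = 1/8).
Hamilton's rule: n·r·B > C  ⇒  n > C/(r·B) = 0.0268/(0.125·0.0448) = 4.786.
The smallest integer exceeding 4.786 is 5.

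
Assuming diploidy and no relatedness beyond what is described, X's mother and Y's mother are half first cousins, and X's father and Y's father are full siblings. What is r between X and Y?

0.140625

Relatedness sums over independent paths through distinct common ancestors.
X and Y are related in two ways: half second cousins through their mothers (r = 1/64) and first cousins through their fathers (r = 1/8).
r = 1/64 + 1/8 = 9/64 = 0.140625.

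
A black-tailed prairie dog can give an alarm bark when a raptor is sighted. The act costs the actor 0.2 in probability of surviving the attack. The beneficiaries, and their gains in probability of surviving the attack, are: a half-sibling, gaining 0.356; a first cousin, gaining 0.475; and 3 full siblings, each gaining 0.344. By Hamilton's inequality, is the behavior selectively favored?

Hamilton's rule: the trait is favored when the sum of r·B over every recipient exceeds the actor's cost C.
r to a half-sibling = 0.25 (half-sibs share one parent — one path of length 2: r = (1/2)^2 = 1/4).
r to a first cousin = 1/8 (first cousins share one grandparent pair — two paths of length 4: r = 2·(1/2)^4 = 1/8).
r to a full sibling = 0.5 (full sibs share both parents — two paths of length 2: r = 2·(1/2)^2 = 1/2).
Summing one r·B term per recipient: 1·0.25·0.356 + 1·0.125·0.475 + 3·0.5·0.344 = 0.664375.
0.664375 > 0.2: the indirect benefit exceeds the cost.

Yes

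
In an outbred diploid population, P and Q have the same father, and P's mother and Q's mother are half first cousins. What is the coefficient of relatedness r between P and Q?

Relatedness sums over independent paths through distinct common ancestors.
P and Q are related in two ways: half-sibs through their shared father (r = 1/4) and half second cousins through their mothers (r = 1/64).
r = 1/4 + 1/64 = 17/64 = 0.265625.

0.265625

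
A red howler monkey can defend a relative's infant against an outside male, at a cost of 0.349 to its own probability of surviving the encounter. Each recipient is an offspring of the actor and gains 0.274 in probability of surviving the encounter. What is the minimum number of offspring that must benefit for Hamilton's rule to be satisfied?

r to an offspring = 0.5 (one parent–offspring link: r = (1/2)^1 = 1/2).
Hamilton's rule: n·r·B > C  ⇒  n > C/(r·B) = 0.349/(0.5·0.274) = 2.547.
The smallest integer exceeding 2.547 is 3.

3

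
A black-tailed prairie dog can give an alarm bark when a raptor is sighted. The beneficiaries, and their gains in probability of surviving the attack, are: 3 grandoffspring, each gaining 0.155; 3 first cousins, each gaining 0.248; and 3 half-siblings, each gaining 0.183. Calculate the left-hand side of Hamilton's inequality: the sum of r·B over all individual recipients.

r to a grandoffspring = 0.25 (two parent–offspring links: r = (1/2)^2 = 1/4).
r to a first cousin = 0.125 (first cousins share one grandparent pair — two paths of length 4: r = 2·(1/2)^4 = 1/8).
r to a half-sibling = 0.25 (half-sibs share one parent — one path of length 2: r = (1/2)^2 = 1/4).
Summing one r·B term per recipient: 3·0.25·0.155 + 3·0.125·0.248 + 3·0.25·0.183 = 0.3465.

0.3465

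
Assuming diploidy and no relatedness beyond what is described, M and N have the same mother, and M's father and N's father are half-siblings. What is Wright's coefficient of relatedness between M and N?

0.3125

Wright's path rule: contributions from independent ancestry routes add.
M and N are related in two ways: half-sibs through their shared mother (r = 1/4) and half first cousins through their fathers (r = 1/16).
r = 1/4 + 1/16 = 0.3125.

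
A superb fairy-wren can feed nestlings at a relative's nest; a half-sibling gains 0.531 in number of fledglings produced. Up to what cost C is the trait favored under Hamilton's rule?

r to a half-sibling = 0.25 (half-sibs share one parent — one path of length 2: r = (1/2)^2 = 1/4).
Hamilton's rule: n·r·B > C, so the trait is favored while C < n·r·B = 1·0.25·0.531 = 0.13275.

0.13275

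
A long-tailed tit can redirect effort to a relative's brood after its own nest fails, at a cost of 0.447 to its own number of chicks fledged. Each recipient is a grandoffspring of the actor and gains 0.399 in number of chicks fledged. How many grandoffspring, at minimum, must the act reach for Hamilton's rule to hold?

5

r to a grandoffspring = 0.25 (two parent–offspring links: r = (1/2)^2 = 1/4).
Hamilton's rule: n·r·B > C  ⇒  n > C/(r·B) = 0.447/(0.25·0.399) = 4.481.
The smallest integer exceeding 4.481 is 5.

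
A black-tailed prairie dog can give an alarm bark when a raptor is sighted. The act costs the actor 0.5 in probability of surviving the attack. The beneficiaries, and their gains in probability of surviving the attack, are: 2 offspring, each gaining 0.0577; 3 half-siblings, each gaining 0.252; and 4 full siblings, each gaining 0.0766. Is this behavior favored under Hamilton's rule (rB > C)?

No

Hamilton's rule: the trait is favored when the sum of r·B over every recipient exceeds the actor's cost C.
r to an offspring = 1/2 (one parent–offspring link: r = (1/2)^1 = 1/2).
r to a half-sibling = 0.25 (half-sibs share one parent — one path of length 2: r = (1/2)^2 = 1/4).
r to a full sibling = 1/2 (full sibs share both parents — two paths of length 2: r = 2·(1/2)^2 = 1/2).
Summing one r·B term per recipient: 2·0.5·0.0577 + 3·0.25·0.252 + 4·0.5·0.0766 = 0.3999.
0.3999 < 0.5: the indirect benefit is less than the cost.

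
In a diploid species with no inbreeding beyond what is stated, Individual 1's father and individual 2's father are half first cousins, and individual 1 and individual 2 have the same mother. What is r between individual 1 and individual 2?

Relatedness sums over independent paths through distinct common ancestors.
Individual 1 and individual 2 are related in two ways: half second cousins through their fathers (r = 1/64) and half-sibs through their shared mother (r = 1/4).
r = 1/64 + 1/4 = 0.265625.

0.265625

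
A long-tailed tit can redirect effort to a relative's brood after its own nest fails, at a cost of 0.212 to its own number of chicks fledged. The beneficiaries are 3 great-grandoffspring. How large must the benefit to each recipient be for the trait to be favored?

0.5653

r to a great-grandoffspring = 0.125 (three parent–offspring links: r = (1/2)^3 = 1/8).
Hamilton's rule with n recipients of equal r: n·r·B > C, so B > C/(n·r) = 0.212/(3·0.125) = 0.5653.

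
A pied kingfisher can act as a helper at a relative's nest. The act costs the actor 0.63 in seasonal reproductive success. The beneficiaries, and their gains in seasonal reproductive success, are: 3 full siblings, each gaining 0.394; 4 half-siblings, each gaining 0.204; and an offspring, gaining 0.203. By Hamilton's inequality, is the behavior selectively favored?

Yes

Hamilton's rule: the trait is favored when the sum of r·B over every recipient exceeds the actor's cost C.
r to a full sibling = 1/2 (full sibs share both parents — two paths of length 2: r = 2·(1/2)^2 = 1/2).
r to a half-sibling = 0.25 (half-sibs share one parent — one path of length 2: r = (1/2)^2 = 1/4).
r to an offspring = 0.5 (one parent–offspring link: r = (1/2)^1 = 1/2).
Summing one r·B term per recipient: 3·0.5·0.394 + 4·0.25·0.204 + 1·0.5·0.203 = 0.8965.
0.8965 > 0.63: the indirect benefit exceeds the cost.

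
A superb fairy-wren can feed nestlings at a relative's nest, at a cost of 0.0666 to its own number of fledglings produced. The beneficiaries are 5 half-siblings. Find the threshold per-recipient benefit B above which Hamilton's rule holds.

r to a half-sibling = 0.25 (half-sibs share one parent — one path of length 2: r = (1/2)^2 = 1/4).
Hamilton's rule with n recipients of equal r: n·r·B > C, so B > C/(n·r) = 0.0666/(5·0.25) = 0.0533.

0.0533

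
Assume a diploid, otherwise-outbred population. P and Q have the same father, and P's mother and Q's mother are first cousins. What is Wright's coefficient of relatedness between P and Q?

Wright's path rule: contributions from independent ancestry routes add.
P and Q are related in two ways: half-sibs through their shared father (r = 1/4) and second cousins through their mothers (r = 1/32).
r = 1/4 + 1/32 = 0.28125.

0.28125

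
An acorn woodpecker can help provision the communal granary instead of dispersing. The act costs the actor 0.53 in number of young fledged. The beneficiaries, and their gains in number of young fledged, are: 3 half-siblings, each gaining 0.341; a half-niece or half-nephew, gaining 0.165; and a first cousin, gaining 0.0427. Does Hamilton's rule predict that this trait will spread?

Hamilton's rule: the trait is favored when the sum of r·B over every recipient exceeds the actor's cost C.
r to a half-sibling = 1/4 (half-sibs share one parent — one path of length 2: r = (1/2)^2 = 1/4).
r to a half-niece or half-nephew = 0.125 (half-aunt/uncle↔niece/nephew: one path of length 3: r = (1/2)^3 = 1/8).
r to a first cousin = 0.125 (first cousins share one grandparent pair — two paths of length 4: r = 2·(1/2)^4 = 1/8).
Summing one r·B term per recipient: 3·0.25·0.341 + 1·0.125·0.165 + 1·0.125·0.0427 = 0.2817125.
0.2817125 < 0.53: the indirect benefit is less than the cost.

No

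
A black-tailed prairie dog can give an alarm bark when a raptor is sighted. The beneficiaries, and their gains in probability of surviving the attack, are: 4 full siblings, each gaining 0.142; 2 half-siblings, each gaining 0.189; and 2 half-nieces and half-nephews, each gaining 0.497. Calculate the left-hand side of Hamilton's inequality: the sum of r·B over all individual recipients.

0.50275

r to a full sibling = 0.5 (full sibs share both parents — two paths of length 2: r = 2·(1/2)^2 = 1/2).
r to a half-sibling = 0.25 (half-sibs share one parent — one path of length 2: r = (1/2)^2 = 1/4).
r to a half-niece or half-nephew = 1/8 (half-aunt/uncle↔niece/nephew: one path of length 3: r = (1/2)^3 = 1/8).
Summing one r·B term per recipient: 4·0.5·0.142 + 2·0.25·0.189 + 2·0.125·0.497 = 0.50275.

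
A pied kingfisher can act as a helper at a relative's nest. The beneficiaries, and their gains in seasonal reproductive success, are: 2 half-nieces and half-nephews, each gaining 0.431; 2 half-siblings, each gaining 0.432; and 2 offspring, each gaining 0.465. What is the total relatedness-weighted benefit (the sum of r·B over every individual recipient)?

0.78875

r to a half-niece or half-nephew = 0.125 (half-aunt/uncle↔niece/nephew: one path of length 3: r = (1/2)^3 = 1/8).
r to a half-sibling = 0.25 (half-sibs share one parent — one path of length 2: r = (1/2)^2 = 1/4).
r to an offspring = 0.5 (one parent–offspring link: r = (1/2)^1 = 1/2).
Summing one r·B term per recipient: 2·0.125·0.431 + 2·0.25·0.432 + 2·0.5·0.465 = 0.78875.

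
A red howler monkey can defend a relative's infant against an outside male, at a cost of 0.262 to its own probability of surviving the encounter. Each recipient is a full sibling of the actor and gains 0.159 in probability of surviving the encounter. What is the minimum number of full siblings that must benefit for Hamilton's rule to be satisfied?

r to a full sibling = 1/2 (full sibs share both parents — two paths of length 2: r = 2·(1/2)^2 = 1/2).
Hamilton's rule: n·r·B > C  ⇒  n > C/(r·B) = 0.262/(0.5·0.159) = 3.296.
The smallest integer exceeding 3.296 is 4.

4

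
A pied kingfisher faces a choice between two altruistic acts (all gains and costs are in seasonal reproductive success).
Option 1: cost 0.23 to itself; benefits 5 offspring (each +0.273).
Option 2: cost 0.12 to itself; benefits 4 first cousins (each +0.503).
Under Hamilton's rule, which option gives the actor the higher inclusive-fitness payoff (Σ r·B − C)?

Option 1

Option 1: r to an offspring = 0.5.
Option 1: Σ r·B − C = (5·0.5·0.273) − 0.23 = 0.4525.
Option 2: r to a first cousin = 0.125.
Option 2: Σ r·B − C = (4·0.125·0.503) − 0.12 = 0.1315.
Option 1 has the higher net inclusive-fitness payoff.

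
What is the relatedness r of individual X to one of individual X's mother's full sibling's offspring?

0.125

Each parent–offspring link contributes a factor of 1/2, and independent paths through distinct common ancestors add.
First cousins share one grandparent pair — two paths of length 4: r = 2·(1/2)^4 = 1/8.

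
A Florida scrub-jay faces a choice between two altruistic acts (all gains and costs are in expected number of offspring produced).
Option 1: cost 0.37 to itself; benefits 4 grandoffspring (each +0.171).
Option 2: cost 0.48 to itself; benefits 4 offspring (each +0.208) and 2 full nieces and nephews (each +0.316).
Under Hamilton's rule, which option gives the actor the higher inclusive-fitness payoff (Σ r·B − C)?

Option 1: r to a grandoffspring = 0.25.
Option 1: Σ r·B − C = (4·0.25·0.171) − 0.37 = -0.199.
Option 2: r to an offspring = 0.5.
Option 2: r to a full niece or nephew = 0.25.
Option 2: Σ r·B − C = (4·0.5·0.208 + 2·0.25·0.316) − 0.48 = 0.094.
Option 2 has the higher net inclusive-fitness payoff.

Option 2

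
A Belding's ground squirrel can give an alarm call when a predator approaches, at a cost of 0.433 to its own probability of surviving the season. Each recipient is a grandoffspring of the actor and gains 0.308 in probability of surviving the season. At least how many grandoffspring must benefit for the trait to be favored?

6

r to a grandoffspring = 1/4 (two parent–offspring links: r = (1/2)^2 = 1/4).
Hamilton's rule: n·r·B > C  ⇒  n > C/(r·B) = 0.433/(0.25·0.308) = 5.623.
The smallest integer exceeding 5.623 is 6.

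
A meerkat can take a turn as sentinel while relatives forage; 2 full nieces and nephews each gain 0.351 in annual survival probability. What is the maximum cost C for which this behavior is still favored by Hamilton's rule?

r to a full niece or nephew = 0.25 (full aunt/uncle↔niece/nephew: two paths of length 3 through the shared grandparent pair: r = 2·(1/2)^3 = 1/4).
Hamilton's rule: n·r·B > C, so the trait is favored while C < n·r·B = 2·0.25·0.351 = 0.1755.

0.1755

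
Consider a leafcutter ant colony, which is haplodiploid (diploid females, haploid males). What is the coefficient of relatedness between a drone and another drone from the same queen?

Haploid brothers each carry a random half of the queen's diploid genome, so on average they share half: r = 1/2.

0.5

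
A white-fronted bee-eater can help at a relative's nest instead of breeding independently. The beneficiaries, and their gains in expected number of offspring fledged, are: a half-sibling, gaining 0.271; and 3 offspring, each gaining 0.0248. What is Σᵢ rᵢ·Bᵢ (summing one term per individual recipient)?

0.10495

r to a half-sibling = 1/4 (half-sibs share one parent — one path of length 2: r = (1/2)^2 = 1/4).
r to an offspring = 1/2 (one parent–offspring link: r = (1/2)^1 = 1/2).
Summing one r·B term per recipient: 1·0.25·0.271 + 3·0.5·0.0248 = 0.10495.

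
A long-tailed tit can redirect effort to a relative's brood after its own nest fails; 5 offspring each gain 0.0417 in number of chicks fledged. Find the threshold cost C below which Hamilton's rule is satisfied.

0.10425

r to an offspring = 0.5 (one parent–offspring link: r = (1/2)^1 = 1/2).
Hamilton's rule: n·r·B > C, so the trait is favored while C < n·r·B = 5·0.5·0.0417 = 0.10425.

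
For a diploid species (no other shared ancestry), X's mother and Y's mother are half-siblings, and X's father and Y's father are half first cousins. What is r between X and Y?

Independent pedigree routes through distinct common ancestors add.
X and Y are related in two ways: half first cousins through their mothers (r = 1/16) and half second cousins through their fathers (r = 1/64).
r = 1/16 + 1/64 = 0.078125.

0.078125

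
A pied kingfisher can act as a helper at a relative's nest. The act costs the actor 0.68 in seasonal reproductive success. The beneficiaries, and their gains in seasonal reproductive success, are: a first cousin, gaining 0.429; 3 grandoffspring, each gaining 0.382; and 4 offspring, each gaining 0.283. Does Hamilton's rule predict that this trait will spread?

Hamilton's rule: the trait is favored when the sum of r·B over every recipient exceeds the actor's cost C.
r to a first cousin = 0.125 (first cousins share one grandparent pair — two paths of length 4: r = 2·(1/2)^4 = 1/8).
r to a grandoffspring = 1/4 (two parent–offspring links: r = (1/2)^2 = 1/4).
r to an offspring = 1/2 (one parent–offspring link: r = (1/2)^1 = 1/2).
Summing one r·B term per recipient: 1·0.125·0.429 + 3·0.25·0.382 + 4·0.5·0.283 = 0.906125.
0.906125 > 0.68: the indirect benefit exceeds the cost.

Yes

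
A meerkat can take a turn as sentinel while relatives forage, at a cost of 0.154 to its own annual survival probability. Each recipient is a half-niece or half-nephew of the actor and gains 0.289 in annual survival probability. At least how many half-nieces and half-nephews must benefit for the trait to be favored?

r to a half-niece or half-nephew = 0.125 (half-aunt/uncle↔niece/nephew: one path of length 3: r = (1/2)^3 = 1/8).
Hamilton's rule: n·r·B > C  ⇒  n > C/(r·B) = 0.154/(0.125·0.289) = 4.263.
The smallest integer exceeding 4.263 is 5.

5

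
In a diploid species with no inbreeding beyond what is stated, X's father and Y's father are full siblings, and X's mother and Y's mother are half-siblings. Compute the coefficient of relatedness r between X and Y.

With two independent routes of shared ancestry, r is the sum of the two contributions.
X and Y are related in two ways: first cousins through their fathers (r = 1/8) and half first cousins through their mothers (r = 1/16).
r = 1/8 + 1/16 = 3/16 = 0.1875.

0.1875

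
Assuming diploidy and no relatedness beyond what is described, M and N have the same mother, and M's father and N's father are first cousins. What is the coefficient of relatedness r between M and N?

Independent pedigree routes through distinct common ancestors add.
M and N are related in two ways: half-sibs through their shared mother (r = 1/4) and second cousins through their fathers (r = 1/32).
r = 1/4 + 1/32 = 9/32 = 0.28125.

0.28125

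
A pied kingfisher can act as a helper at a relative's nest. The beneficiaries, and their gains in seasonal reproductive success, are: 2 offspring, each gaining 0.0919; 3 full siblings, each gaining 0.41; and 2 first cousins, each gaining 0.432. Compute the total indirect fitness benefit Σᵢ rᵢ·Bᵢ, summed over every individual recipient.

0.8149

r to an offspring = 1/2 (one parent–offspring link: r = (1/2)^1 = 1/2).
r to a full sibling = 0.5 (full sibs share both parents — two paths of length 2: r = 2·(1/2)^2 = 1/2).
r to a first cousin = 1/8 (first cousins share one grandparent pair — two paths of length 4: r = 2·(1/2)^4 = 1/8).
Summing one r·B term per recipient: 2·0.5·0.0919 + 3·0.5·0.41 + 2·0.125·0.432 = 0.8149.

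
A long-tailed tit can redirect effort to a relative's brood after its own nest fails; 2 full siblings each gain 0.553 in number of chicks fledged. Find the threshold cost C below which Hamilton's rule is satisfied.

0.553

r to a full sibling = 1/2 (full sibs share both parents — two paths of length 2: r = 2·(1/2)^2 = 1/2).
Hamilton's rule: n·r·B > C, so the trait is favored while C < n·r·B = 2·0.5·0.553 = 0.553.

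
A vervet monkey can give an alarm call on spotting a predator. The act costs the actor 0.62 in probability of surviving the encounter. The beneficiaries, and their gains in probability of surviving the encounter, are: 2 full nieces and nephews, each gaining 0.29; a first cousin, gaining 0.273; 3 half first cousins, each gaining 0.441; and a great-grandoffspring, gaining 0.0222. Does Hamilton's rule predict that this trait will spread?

Hamilton's rule: the trait is favored when the sum of r·B over every recipient exceeds the actor's cost C.
r to a full niece or nephew = 0.25 (full aunt/uncle↔niece/nephew: two paths of length 3 through the shared grandparent pair: r = 2·(1/2)^3 = 1/4).
r to a first cousin = 0.125 (first cousins share one grandparent pair — two paths of length 4: r = 2·(1/2)^4 = 1/8).
r to a half first cousin = 0.0625 (half first cousins share one grandparent — one path of length 4: r = (1/2)^4 = 1/16).
r to a great-grandoffspring = 0.125 (three parent–offspring links: r = (1/2)^3 = 1/8).
Summing one r·B term per recipient: 2·0.25·0.29 + 1·0.125·0.273 + 3·0.0625·0.441 + 1·0.125·0.0222 = 0.2645875.
0.2645875 < 0.62: the indirect benefit is less than the cost.

No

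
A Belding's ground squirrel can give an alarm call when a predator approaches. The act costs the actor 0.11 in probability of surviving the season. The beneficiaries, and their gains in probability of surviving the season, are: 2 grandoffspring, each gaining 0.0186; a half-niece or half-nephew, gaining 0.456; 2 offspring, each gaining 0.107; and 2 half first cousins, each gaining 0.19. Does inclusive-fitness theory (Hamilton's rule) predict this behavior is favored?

Hamilton's rule: the trait is favored when the sum of r·B over every recipient exceeds the actor's cost C.
r to a grandoffspring = 1/4 (two parent–offspring links: r = (1/2)^2 = 1/4).
r to a half-niece or half-nephew = 1/8 (half-aunt/uncle↔niece/nephew: one path of length 3: r = (1/2)^3 = 1/8).
r to an offspring = 0.5 (one parent–offspring link: r = (1/2)^1 = 1/2).
r to a half first cousin = 1/16 (half first cousins share one grandparent — one path of length 4: r = (1/2)^4 = 1/16).
Summing one r·B term per recipient: 2·0.25·0.0186 + 1·0.125·0.456 + 2·0.5·0.107 + 2·0.0625·0.19 = 0.19705.
0.19705 > 0.11: the indirect benefit exceeds the cost.

Yes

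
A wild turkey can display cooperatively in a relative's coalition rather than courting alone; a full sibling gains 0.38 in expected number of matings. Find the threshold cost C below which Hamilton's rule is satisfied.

r to a full sibling = 0.5 (full sibs share both parents — two paths of length 2: r = 2·(1/2)^2 = 1/2).
Hamilton's rule: n·r·B > C, so the trait is favored while C < n·r·B = 1·0.5·0.38 = 0.19.

0.19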